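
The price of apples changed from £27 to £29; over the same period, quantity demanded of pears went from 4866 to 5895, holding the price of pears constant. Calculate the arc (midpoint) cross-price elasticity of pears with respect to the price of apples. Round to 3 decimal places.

2.677

ΔQ_A = 5895 − 4866 = 1029; ΔP_B = 29 − 27 = 2.
Midpoints: Q̄_A = 5380.5, P̄_B = 28.00.
ε = (ΔQ_A/Q̄_A)/(ΔP_B/P̄_B) = (1029/5380.5)/(2/28.00) ≈ 2.677.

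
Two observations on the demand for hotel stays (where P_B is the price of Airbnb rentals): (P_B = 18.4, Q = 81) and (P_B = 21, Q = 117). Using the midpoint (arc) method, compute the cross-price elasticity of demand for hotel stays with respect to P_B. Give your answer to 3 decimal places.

ΔQ_A = 117 − 81 = 36; ΔP_B = 21 − 18.4 = 2.6.
Midpoints: Q̄_A = 99.0, P̄_B = 19.70.
ε = (ΔQ_A/Q̄_A)/(ΔP_B/P̄_B) = (36/99.0)/(2.6/19.70) ≈ 2.755.
ε > 0: hotel stays and Airbnb rentals are substitutes.

2.755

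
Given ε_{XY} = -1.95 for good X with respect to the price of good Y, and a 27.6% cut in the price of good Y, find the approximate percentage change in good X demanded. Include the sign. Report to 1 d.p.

53.8%

%ΔQ ≈ ε × %ΔP of good Y = -1.95 × (-27.6%) = 53.8%.
Demand for good X rises by about 53.8%.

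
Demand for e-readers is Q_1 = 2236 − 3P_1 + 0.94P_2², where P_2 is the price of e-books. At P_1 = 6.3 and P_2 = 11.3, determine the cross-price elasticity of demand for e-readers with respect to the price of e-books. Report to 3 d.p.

At P_1 = 6.3 and P_2 = 11.3: Q_1 = 2337.129.
∂Q_1/∂P_2 = 1.88P_2 = 1.88(11.3) = 21.2440.
ε = (∂Q_1/∂P_2)(P_2/Q_1) = 21.2440 × (11.3/2337.129) ≈ 0.103.

0.103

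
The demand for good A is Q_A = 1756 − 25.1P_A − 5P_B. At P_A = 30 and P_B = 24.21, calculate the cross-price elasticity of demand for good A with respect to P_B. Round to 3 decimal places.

At P_A = 30 and P_B = 24.21: Q_A = 881.95.
∂Q_A/∂P_B = -5.
ε = (∂Q_A/∂P_B)(P_B/Q_A) = -5 × (24.21/881.95) ≈ -0.137.

-0.137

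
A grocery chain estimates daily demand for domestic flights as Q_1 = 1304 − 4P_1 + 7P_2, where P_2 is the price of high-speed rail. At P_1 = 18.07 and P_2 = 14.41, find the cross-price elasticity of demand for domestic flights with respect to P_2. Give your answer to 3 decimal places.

At P_1 = 18.07 and P_2 = 14.41: Q_1 = 1332.59.
∂Q_1/∂P_2 = 7.
ε = (∂Q_1/∂P_2)(P_2/Q_1) = 7 × (14.41/1332.59) ≈ 0.076.
Since ε > 0, domestic flights and high-speed rail are substitutes.

0.076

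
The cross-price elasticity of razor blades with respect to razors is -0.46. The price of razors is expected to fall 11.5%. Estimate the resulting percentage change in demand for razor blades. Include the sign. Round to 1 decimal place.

5.3%

%ΔQ ≈ ε × %ΔP of razors = -0.46 × (-11.5%) = 5.3%.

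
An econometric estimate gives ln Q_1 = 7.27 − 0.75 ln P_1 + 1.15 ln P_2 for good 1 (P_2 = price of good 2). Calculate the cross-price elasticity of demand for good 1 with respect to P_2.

In a log-linear (constant-elasticity) demand function, the coefficient on ln P_2 is the cross-price elasticity.
ε = 1.15. Positive, so good 1 and good 2 are substitutes.

1.15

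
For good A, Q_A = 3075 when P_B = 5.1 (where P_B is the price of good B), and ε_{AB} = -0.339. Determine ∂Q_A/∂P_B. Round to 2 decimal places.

ε = (∂Q_A/∂P_B)·(P_B/Q_A) ⇒ ∂Q_A/∂P_B = ε·Q_A/P_B = -0.339 × 3075/5.1 ≈ -204.40.

-204.40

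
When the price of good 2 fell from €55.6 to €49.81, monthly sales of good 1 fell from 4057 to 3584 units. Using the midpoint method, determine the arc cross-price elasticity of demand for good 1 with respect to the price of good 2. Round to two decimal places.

1.13

ΔQ_1 = 3584 − 4057 = -473; ΔP_2 = 49.81 − 55.6 = -5.79.
Midpoints: Q̄_1 = 3820.5, P̄_2 = 52.70.
ε = (ΔQ_1/Q̄_1)/(ΔP_2/P̄_2) = (-473/3820.5)/(-5.79/52.70) ≈ 1.13.
ε > 0: good 1 and good 2 are substitutes.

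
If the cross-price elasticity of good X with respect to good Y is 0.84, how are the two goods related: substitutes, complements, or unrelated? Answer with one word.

ε = 0.84 > 0, so a higher price of good Y raises demand for good X: substitutes.

substitutes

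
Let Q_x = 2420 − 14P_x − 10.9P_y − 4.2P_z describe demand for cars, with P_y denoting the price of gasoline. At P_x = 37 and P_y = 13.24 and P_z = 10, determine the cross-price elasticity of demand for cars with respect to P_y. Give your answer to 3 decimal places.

-0.084

At P_x = 37 and P_y = 13.24 and P_z = 10: Q_x = 1715.684.
∂Q_x/∂P_y = -10.9.
ε = (∂Q_x/∂P_y)(P_y/Q_x) = -10.9 × (13.24/1715.684) ≈ -0.084.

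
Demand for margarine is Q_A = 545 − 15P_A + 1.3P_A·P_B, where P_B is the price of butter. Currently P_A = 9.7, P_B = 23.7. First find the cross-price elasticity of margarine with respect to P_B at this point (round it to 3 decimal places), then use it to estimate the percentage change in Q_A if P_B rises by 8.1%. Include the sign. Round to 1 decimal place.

At P_A = 9.7, P_B = 23.7: Q_A = 698.357.
∂Q_A/∂P_B = 1.3P_A = 12.6100.
ε = (∂Q_A/∂P_B)(P_B/Q_A) = 12.6100 × 23.7/698.357 ≈ 0.428.
%ΔQ_A ≈ ε × %ΔP_B = 0.428 × (8.1%) = 3.5%.

3.5%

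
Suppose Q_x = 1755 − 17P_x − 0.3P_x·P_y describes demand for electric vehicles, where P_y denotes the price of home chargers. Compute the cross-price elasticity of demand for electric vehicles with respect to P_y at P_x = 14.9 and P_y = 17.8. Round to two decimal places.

At P_x = 14.9 and P_y = 17.8: Q_x = 1422.134.
∂Q_x/∂P_y = -0.3P_x = -0.3(14.9) = -4.4700.
ε = (∂Q_x/∂P_y)(P_y/Q_x) = -4.4700 × (17.8/1422.134) ≈ -0.06.
ε < 0: complements.

-0.06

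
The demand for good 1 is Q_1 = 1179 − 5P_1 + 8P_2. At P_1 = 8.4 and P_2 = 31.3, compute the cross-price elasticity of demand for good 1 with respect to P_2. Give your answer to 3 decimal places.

0.180

At P_1 = 8.4 and P_2 = 31.3: Q_1 = 1387.4.
∂Q_1/∂P_2 = 8.
ε = (∂Q_1/∂P_2)(P_2/Q_1) = 8 × (31.3/1387.4) ≈ 0.180.
Since ε > 0, good 1 and good 2 are substitutes.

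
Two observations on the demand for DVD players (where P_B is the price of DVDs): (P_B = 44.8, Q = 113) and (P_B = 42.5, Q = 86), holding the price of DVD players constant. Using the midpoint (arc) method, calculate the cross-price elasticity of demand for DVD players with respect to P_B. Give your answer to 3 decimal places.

ΔQ_A = 86 − 113 = -27; ΔP_B = 42.5 − 44.8 = -2.3.
Midpoints: Q̄_A = 99.5, P̄_B = 43.65.
ε = (ΔQ_A/Q̄_A)/(ΔP_B/P̄_B) = (-27/99.5)/(-2.3/43.65) ≈ 5.150.
ε > 0: DVD players and DVDs are substitutes.

5.150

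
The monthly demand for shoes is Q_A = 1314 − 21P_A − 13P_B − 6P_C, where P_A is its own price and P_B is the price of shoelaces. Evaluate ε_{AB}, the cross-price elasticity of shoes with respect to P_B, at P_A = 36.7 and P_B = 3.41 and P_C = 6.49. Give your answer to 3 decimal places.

-0.096

At P_A = 36.7 and P_B = 3.41 and P_C = 6.49: Q_A = 460.03.
∂Q_A/∂P_B = -13.
ε = (∂Q_A/∂P_B)(P_B/Q_A) = -13 × (3.41/460.03) ≈ -0.096.
Since ε < 0, shoes and shoelaces are complements.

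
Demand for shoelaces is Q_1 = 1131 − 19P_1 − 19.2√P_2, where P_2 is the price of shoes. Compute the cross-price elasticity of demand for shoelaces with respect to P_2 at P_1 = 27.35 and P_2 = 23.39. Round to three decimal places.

-0.090

At P_1 = 27.35 and P_2 = 23.39: Q_1 = 518.493.
∂Q_1/∂P_2 = -19.2/(2√P_2) = -19.2/(2√23.39) = -1.9850.
ε = (∂Q_1/∂P_2)(P_2/Q_1) = -1.9850 × (23.39/518.493) ≈ -0.090.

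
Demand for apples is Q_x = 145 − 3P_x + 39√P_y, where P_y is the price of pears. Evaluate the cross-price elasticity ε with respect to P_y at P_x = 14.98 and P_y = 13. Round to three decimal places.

0.292

At P_x = 14.98 and P_y = 13: Q_x = 240.676.
∂Q_x/∂P_y = 39/(2√P_y) = 39/(2√13) = 5.4083.
ε = (∂Q_x/∂P_y)(P_y/Q_x) = 5.4083 × (13/240.676) ≈ 0.292.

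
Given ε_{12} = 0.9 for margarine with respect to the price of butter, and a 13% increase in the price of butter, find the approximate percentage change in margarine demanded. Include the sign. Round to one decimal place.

%ΔQ ≈ ε × %ΔP of butter = 0.9 × (13%) = 11.7%.
Demand for margarine rises by about 11.7%.

11.7%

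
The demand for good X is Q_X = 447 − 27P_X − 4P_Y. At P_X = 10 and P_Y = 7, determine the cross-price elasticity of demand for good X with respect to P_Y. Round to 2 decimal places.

At P_X = 10 and P_Y = 7: Q_X = 149.
∂Q_X/∂P_Y = -4.
ε = (∂Q_X/∂P_Y)(P_Y/Q_X) = -4 × (7/149) ≈ -0.19.
Since ε < 0, good X and good Y are complements.

-0.19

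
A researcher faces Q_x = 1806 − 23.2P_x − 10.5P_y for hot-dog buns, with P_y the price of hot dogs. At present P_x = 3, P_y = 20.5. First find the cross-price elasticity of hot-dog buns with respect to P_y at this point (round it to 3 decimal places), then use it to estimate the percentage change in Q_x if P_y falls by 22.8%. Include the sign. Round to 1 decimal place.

At P_x = 3, P_y = 20.5: Q_x = 1521.15.
∂Q_x/∂P_y = -10.5.
ε = (∂Q_x/∂P_y)(P_y/Q_x) = -10.5000 × 20.5/1521.15 ≈ -0.142.
%ΔQ_x ≈ ε × %ΔP_y = -0.142 × (-22.8%) = 3.2%.

3.2%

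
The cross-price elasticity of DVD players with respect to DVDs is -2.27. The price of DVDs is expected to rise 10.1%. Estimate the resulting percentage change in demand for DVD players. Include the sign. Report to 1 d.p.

-22.9%

%ΔQ ≈ ε × %ΔP of DVDs = -2.27 × (10.1%) = -22.9%.
Demand for DVD players falls by about 22.9%.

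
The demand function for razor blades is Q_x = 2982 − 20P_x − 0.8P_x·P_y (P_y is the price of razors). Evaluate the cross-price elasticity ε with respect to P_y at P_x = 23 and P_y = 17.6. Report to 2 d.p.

-0.15

At P_x = 23 and P_y = 17.6: Q_x = 2198.16.
∂Q_x/∂P_y = -0.8P_x = -0.8(23) = -18.4000.
ε = (∂Q_x/∂P_y)(P_y/Q_x) = -18.4000 × (17.6/2198.16) ≈ -0.15.
ε < 0: complements.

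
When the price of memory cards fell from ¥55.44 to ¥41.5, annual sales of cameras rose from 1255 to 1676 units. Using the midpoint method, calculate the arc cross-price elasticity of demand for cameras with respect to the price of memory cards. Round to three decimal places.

-0.999

ΔQ_A = 1676 − 1255 = 421; ΔP_B = 41.5 − 55.44 = -13.94.
Midpoints: Q̄_A = 1465.5, P̄_B = 48.47.
ε = (ΔQ_A/Q̄_A)/(ΔP_B/P̄_B) = (421/1465.5)/(-13.94/48.47) ≈ -0.999.
ε < 0: cameras and memory cards are complements.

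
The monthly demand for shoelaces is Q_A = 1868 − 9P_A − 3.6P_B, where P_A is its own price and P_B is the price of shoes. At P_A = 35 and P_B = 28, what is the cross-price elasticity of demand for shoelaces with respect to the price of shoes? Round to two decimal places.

At P_A = 35 and P_B = 28: Q_A = 1452.2.
∂Q_A/∂P_B = -3.6.
ε = (∂Q_A/∂P_B)(P_B/Q_A) = -3.6 × (28/1452.2) ≈ -0.07.

-0.07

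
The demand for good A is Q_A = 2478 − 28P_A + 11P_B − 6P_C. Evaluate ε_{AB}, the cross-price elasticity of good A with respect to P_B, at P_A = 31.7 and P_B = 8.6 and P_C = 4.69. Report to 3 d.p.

0.057

At P_A = 31.7 and P_B = 8.6 and P_C = 4.69: Q_A = 1656.86.
∂Q_A/∂P_B = 11.
ε = (∂Q_A/∂P_B)(P_B/Q_A) = 11 × (8.6/1656.86) ≈ 0.057.
Since ε > 0, good A and good B are substitutes.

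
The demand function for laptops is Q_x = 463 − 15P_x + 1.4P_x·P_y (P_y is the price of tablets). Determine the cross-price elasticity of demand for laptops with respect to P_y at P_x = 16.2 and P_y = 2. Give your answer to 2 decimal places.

0.17

At P_x = 16.2 and P_y = 2: Q_x = 265.36.
∂Q_x/∂P_y = 1.4P_x = 1.4(16.2) = 22.6800.
ε = (∂Q_x/∂P_y)(P_y/Q_x) = 22.6800 × (2/265.36) ≈ 0.17.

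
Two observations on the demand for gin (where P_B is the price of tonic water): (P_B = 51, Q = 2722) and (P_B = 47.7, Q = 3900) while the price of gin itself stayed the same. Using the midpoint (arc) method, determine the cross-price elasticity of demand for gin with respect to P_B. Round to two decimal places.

-5.32

ΔQ_A = 3900 − 2722 = 1178; ΔP_B = 47.7 − 51 = -3.3.
Midpoints: Q̄_A = 3311.0, P̄_B = 49.35.
ε = (ΔQ_A/Q̄_A)/(ΔP_B/P̄_B) = (1178/3311.0)/(-3.3/49.35) ≈ -5.32.
ε < 0: gin and tonic water are complements.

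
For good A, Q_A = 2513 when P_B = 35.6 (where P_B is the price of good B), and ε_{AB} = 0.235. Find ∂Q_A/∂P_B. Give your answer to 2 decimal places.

ε = (∂Q_A/∂P_B)·(P_B/Q_A) ⇒ ∂Q_A/∂P_B = ε·Q_A/P_B = 0.235 × 2513/35.6 ≈ 16.59.

16.59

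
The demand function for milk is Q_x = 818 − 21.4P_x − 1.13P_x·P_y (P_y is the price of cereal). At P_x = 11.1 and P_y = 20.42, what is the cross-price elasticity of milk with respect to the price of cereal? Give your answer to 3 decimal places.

At P_x = 11.1 and P_y = 20.42: Q_x = 324.332.
∂Q_x/∂P_y = -1.13P_x = -1.13(11.1) = -12.5430.
ε = (∂Q_x/∂P_y)(P_y/Q_x) = -12.5430 × (20.42/324.332) ≈ -0.790.
ε < 0: complements.

-0.790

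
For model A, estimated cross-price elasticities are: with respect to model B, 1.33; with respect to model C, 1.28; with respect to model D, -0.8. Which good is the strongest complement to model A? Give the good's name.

model D

Complements have ε < 0. The most negative value is -0.8 (model D).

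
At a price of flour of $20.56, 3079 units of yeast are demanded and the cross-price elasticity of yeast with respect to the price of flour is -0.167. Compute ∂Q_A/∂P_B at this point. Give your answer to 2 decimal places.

-25.01

ε = (∂Q_A/∂P_B)·(P_B/Q_A) ⇒ ∂Q_A/∂P_B = ε·Q_A/P_B = -0.167 × 3079/20.56 ≈ -25.01.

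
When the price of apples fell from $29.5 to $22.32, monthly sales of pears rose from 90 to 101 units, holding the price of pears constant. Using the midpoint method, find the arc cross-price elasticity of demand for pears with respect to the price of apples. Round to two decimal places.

-0.42

ΔQ_A = 101 − 90 = 11; ΔP_B = 22.32 − 29.5 = -7.18.
Midpoints: Q̄_A = 95.5, P̄_B = 25.91.
ε = (ΔQ_A/Q̄_A)/(ΔP_B/P̄_B) = (11/95.5)/(-7.18/25.91) ≈ -0.42.
ε < 0: pears and apples are complements.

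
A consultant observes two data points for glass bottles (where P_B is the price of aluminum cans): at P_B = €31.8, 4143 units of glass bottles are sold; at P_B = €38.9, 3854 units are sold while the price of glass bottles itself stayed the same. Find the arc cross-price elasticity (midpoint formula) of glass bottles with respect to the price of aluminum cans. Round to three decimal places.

ΔQ_A = 3854 − 4143 = -289; ΔP_B = 38.9 − 31.8 = 7.1.
Midpoints: Q̄_A = 3998.5, P̄_B = 35.35.
ε = (ΔQ_A/Q̄_A)/(ΔP_B/P̄_B) = (-289/3998.5)/(7.1/35.35) ≈ -0.360.

-0.360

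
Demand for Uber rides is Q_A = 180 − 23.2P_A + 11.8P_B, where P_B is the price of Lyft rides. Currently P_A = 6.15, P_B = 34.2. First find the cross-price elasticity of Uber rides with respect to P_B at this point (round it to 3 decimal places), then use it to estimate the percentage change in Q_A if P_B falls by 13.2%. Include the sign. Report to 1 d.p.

At P_A = 6.15, P_B = 34.2: Q_A = 440.88.
∂Q_A/∂P_B = 11.8.
ε = (∂Q_A/∂P_B)(P_B/Q_A) = 11.8000 × 34.2/440.88 ≈ 0.915.
%ΔQ_A ≈ ε × %ΔP_B = 0.915 × (-13.2%) = -12.1%.

-12.1%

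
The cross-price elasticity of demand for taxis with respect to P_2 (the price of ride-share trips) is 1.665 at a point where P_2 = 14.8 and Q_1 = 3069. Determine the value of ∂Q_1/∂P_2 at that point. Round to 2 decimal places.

345.26

ε = (∂Q_1/∂P_2)·(P_2/Q_1) ⇒ ∂Q_1/∂P_2 = ε·Q_1/P_2 = 1.665 × 3069/14.8 ≈ 345.26.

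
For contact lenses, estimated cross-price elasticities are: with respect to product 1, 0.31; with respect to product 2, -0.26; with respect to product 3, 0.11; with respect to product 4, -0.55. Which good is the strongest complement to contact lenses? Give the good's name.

product 4

Complements have ε < 0. The most negative value is -0.55 (product 4).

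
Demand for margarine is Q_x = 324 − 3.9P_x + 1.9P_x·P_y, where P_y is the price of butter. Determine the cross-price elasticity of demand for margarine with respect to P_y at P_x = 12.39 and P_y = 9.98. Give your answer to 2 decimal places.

At P_x = 12.39 and P_y = 9.98: Q_x = 510.618.
∂Q_x/∂P_y = 1.9P_x = 1.9(12.39) = 23.5410.
ε = (∂Q_x/∂P_y)(P_y/Q_x) = 23.5410 × (9.98/510.618) ≈ 0.46.

0.46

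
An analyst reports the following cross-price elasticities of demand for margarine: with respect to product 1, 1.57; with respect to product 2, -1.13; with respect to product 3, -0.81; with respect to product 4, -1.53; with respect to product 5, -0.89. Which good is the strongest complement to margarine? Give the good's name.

Complements have ε < 0. The most negative value is -1.53 (product 4).

product 4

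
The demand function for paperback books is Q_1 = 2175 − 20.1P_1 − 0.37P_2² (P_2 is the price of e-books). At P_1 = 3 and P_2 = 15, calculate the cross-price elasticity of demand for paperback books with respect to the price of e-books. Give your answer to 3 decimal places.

-0.082

At P_1 = 3 and P_2 = 15: Q_1 = 2031.45.
∂Q_1/∂P_2 = -0.74P_2 = -0.74(15) = -11.1000.
ε = (∂Q_1/∂P_2)(P_2/Q_1) = -11.1000 × (15/2031.45) ≈ -0.082.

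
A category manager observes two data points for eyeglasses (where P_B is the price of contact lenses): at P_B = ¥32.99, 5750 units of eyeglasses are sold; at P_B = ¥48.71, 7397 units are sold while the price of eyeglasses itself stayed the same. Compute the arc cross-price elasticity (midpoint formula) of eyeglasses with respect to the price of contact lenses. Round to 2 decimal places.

ΔQ_A = 7397 − 5750 = 1647; ΔP_B = 48.71 − 32.99 = 15.72.
Midpoints: Q̄_A = 6573.5, P̄_B = 40.85.
ε = (ΔQ_A/Q̄_A)/(ΔP_B/P̄_B) = (1647/6573.5)/(15.72/40.85) ≈ 0.65.

0.65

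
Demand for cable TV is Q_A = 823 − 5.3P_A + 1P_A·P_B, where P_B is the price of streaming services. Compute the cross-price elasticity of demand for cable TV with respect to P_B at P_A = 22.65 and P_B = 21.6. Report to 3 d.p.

At P_A = 22.65 and P_B = 21.6: Q_A = 1192.195.
∂Q_A/∂P_B = 1P_A = 1(22.65) = 22.6500.
ε = (∂Q_A/∂P_B)(P_B/Q_A) = 22.6500 × (21.6/1192.195) ≈ 0.410.

0.410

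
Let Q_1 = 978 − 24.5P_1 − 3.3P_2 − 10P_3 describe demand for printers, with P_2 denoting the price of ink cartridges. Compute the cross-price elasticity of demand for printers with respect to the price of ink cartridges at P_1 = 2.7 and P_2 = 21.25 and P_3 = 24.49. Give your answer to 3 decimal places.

-0.117

At P_1 = 2.7 and P_2 = 21.25 and P_3 = 24.49: Q_1 = 596.825.
∂Q_1/∂P_2 = -3.3.
ε = (∂Q_1/∂P_2)(P_2/Q_1) = -3.3 × (21.25/596.825) ≈ -0.117.
Since ε < 0, printers and ink cartridges are complements.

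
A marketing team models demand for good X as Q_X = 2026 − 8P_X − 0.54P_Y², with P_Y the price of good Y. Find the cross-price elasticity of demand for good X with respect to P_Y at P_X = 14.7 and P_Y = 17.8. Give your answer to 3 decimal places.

-0.197

At P_X = 14.7 and P_Y = 17.8: Q_X = 1737.306.
∂Q_X/∂P_Y = -1.08P_Y = -1.08(17.8) = -19.2240.
ε = (∂Q_X/∂P_Y)(P_Y/Q_X) = -19.2240 × (17.8/1737.306) ≈ -0.197.
ε < 0: complements.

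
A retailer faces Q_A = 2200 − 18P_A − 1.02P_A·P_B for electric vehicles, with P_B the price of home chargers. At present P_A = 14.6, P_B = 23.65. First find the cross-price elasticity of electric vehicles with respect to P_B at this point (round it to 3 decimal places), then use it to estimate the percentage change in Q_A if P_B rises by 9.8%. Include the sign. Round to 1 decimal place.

-2.2%

At P_A = 14.6, P_B = 23.65: Q_A = 1585.004.
∂Q_A/∂P_B = -1.02P_A = -14.8920.
ε = (∂Q_A/∂P_B)(P_B/Q_A) = -14.8920 × 23.65/1585.004 ≈ -0.222.
%ΔQ_A ≈ ε × %ΔP_B = -0.222 × (9.8%) = -2.2%.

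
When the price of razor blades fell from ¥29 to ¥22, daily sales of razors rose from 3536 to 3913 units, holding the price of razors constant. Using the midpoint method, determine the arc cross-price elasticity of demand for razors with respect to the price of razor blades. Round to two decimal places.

-0.37

ΔQ_A = 3913 − 3536 = 377; ΔP_B = 22 − 29 = -7.
Midpoints: Q̄_A = 3724.5, P̄_B = 25.50.
ε = (ΔQ_A/Q̄_A)/(ΔP_B/P̄_B) = (377/3724.5)/(-7/25.50) ≈ -0.37.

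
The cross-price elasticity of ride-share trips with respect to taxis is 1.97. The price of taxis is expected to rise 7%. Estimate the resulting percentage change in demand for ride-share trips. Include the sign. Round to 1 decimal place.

13.8%

%ΔQ ≈ ε × %ΔP of taxis = 1.97 × (7%) = 13.8%.
Demand for ride-share trips rises by about 13.8%.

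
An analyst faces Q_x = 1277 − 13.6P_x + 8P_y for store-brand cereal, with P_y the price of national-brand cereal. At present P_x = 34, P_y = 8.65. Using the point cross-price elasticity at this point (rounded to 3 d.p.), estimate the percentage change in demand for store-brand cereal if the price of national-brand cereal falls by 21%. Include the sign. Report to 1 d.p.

At P_x = 34, P_y = 8.65: Q_x = 883.8.
∂Q_x/∂P_y = 8.
ε = (∂Q_x/∂P_y)(P_y/Q_x) = 8.0000 × 8.65/883.8 ≈ 0.078.
%ΔQ_x ≈ ε × %ΔP_y = 0.078 × (-21%) = -1.6%.

-1.6%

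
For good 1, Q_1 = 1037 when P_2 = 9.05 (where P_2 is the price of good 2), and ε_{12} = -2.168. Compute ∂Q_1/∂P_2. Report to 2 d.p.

-248.42

ε = (∂Q_1/∂P_2)·(P_2/Q_1) ⇒ ∂Q_1/∂P_2 = ε·Q_1/P_2 = -2.168 × 1037/9.05 ≈ -248.42.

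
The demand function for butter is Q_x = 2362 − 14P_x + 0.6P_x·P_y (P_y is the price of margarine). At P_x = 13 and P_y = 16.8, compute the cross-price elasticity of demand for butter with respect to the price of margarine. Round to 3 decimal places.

0.057

At P_x = 13 and P_y = 16.8: Q_x = 2311.04.
∂Q_x/∂P_y = 0.6P_x = 0.6(13) = 7.8000.
ε = (∂Q_x/∂P_y)(P_y/Q_x) = 7.8000 × (16.8/2311.04) ≈ 0.057.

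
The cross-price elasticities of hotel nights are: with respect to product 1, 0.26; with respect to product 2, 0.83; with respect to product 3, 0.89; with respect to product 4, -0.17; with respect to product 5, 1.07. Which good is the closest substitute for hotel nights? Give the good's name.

product 5

Substitutes have ε > 0. Among the positive values, 1.07 (product 5) is largest.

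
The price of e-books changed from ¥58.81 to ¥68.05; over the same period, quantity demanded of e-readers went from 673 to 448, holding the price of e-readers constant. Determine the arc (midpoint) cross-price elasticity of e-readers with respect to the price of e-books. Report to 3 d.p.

ΔQ_A = 448 − 673 = -225; ΔP_B = 68.05 − 58.81 = 9.24.
Midpoints: Q̄_A = 560.5, P̄_B = 63.43.
ε = (ΔQ_A/Q̄_A)/(ΔP_B/P̄_B) = (-225/560.5)/(9.24/63.43) ≈ -2.756.

-2.756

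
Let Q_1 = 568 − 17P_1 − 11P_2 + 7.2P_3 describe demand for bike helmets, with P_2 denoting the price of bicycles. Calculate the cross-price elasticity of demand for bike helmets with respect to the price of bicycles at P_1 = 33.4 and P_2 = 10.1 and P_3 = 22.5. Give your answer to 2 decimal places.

-2.17

At P_1 = 33.4 and P_2 = 10.1 and P_3 = 22.5: Q_1 = 51.1.
∂Q_1/∂P_2 = -11.
ε = (∂Q_1/∂P_2)(P_2/Q_1) = -11 × (10.1/51.1) ≈ -2.17.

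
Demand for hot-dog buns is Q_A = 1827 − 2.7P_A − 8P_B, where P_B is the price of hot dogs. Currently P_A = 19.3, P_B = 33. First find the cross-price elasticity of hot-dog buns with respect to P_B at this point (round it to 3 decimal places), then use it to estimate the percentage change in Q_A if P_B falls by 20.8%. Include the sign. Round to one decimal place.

At P_A = 19.3, P_B = 33: Q_A = 1510.89.
∂Q_A/∂P_B = -8.
ε = (∂Q_A/∂P_B)(P_B/Q_A) = -8.0000 × 33/1510.89 ≈ -0.175.
%ΔQ_A ≈ ε × %ΔP_B = -0.175 × (-20.8%) = 3.6%.

3.6%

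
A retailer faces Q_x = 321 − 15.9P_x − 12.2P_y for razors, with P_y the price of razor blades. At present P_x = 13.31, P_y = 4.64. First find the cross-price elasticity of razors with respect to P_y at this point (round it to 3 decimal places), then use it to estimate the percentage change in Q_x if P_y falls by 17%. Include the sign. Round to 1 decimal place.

18.2%

At P_x = 13.31, P_y = 4.64: Q_x = 52.763.
∂Q_x/∂P_y = -12.2.
ε = (∂Q_x/∂P_y)(P_y/Q_x) = -12.2000 × 4.64/52.763 ≈ -1.073.
%ΔQ_x ≈ ε × %ΔP_y = -1.073 × (-17%) = 18.2%.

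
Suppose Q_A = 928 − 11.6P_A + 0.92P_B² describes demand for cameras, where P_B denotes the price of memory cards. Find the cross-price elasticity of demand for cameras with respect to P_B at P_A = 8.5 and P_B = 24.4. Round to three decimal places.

0.795

At P_A = 8.5 and P_B = 24.4: Q_A = 1377.131.
∂Q_A/∂P_B = 1.84P_B = 1.84(24.4) = 44.8960.
ε = (∂Q_A/∂P_B)(P_B/Q_A) = 44.8960 × (24.4/1377.131) ≈ 0.795.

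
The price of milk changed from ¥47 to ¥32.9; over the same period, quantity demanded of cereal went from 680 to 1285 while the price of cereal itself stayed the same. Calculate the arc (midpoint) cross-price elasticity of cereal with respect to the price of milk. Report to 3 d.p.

ΔQ_A = 1285 − 680 = 605; ΔP_B = 32.9 − 47 = -14.1.
Midpoints: Q̄_A = 982.5, P̄_B = 39.95.
ε = (ΔQ_A/Q̄_A)/(ΔP_B/P̄_B) = (605/982.5)/(-14.1/39.95) ≈ -1.745.
ε < 0: cereal and milk are complements.

-1.745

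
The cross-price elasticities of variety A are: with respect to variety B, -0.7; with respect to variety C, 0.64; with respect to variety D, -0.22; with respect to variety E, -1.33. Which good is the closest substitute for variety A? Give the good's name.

variety C

Substitutes have ε > 0. Among the positive values, 0.64 (variety C) is largest.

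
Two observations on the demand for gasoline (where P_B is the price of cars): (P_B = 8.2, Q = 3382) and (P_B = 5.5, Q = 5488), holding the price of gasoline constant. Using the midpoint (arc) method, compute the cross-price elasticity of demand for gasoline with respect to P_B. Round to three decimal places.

-1.205

ΔQ_A = 5488 − 3382 = 2106; ΔP_B = 5.5 − 8.2 = -2.7.
Midpoints: Q̄_A = 4435.0, P̄_B = 6.85.
ε = (ΔQ_A/Q̄_A)/(ΔP_B/P̄_B) = (2106/4435.0)/(-2.7/6.85) ≈ -1.205.
ε < 0: gasoline and cars are complements.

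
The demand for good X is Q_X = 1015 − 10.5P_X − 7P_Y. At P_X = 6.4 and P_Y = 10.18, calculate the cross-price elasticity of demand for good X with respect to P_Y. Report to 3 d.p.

At P_X = 6.4 and P_Y = 10.18: Q_X = 876.54.
∂Q_X/∂P_Y = -7.
ε = (∂Q_X/∂P_Y)(P_Y/Q_X) = -7 × (10.18/876.54) ≈ -0.081.
Since ε < 0, good X and good Y are complements.

-0.081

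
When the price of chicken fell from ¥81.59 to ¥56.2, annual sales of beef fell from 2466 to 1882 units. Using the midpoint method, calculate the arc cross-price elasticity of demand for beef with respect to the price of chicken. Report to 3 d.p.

0.729

ΔQ_A = 1882 − 2466 = -584; ΔP_B = 56.2 − 81.59 = -25.39.
Midpoints: Q̄_A = 2174.0, P̄_B = 68.90.
ε = (ΔQ_A/Q̄_A)/(ΔP_B/P̄_B) = (-584/2174.0)/(-25.39/68.90) ≈ 0.729.
ε > 0: beef and chicken are substitutes.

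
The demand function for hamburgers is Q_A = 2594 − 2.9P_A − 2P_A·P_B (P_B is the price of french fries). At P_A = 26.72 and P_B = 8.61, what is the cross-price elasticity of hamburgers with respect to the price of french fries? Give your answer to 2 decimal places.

-0.22

At P_A = 26.72 and P_B = 8.61: Q_A = 2056.394.
∂Q_A/∂P_B = -2P_A = -2(26.72) = -53.4400.
ε = (∂Q_A/∂P_B)(P_B/Q_A) = -53.4400 × (8.61/2056.394) ≈ -0.22.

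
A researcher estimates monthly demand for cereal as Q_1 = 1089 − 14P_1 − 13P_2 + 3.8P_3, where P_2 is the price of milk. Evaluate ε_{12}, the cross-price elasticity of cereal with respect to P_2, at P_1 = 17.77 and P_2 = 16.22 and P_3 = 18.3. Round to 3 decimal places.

-0.302

At P_1 = 17.77 and P_2 = 16.22 and P_3 = 18.3: Q_1 = 698.9.
∂Q_1/∂P_2 = -13.
ε = (∂Q_1/∂P_2)(P_2/Q_1) = -13 × (16.22/698.9) ≈ -0.302.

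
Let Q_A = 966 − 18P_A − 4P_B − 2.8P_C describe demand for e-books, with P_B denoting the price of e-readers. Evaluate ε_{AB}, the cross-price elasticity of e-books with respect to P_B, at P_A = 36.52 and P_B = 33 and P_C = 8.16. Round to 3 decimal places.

-0.858

At P_A = 36.52 and P_B = 33 and P_C = 8.16: Q_A = 153.792.
∂Q_A/∂P_B = -4.
ε = (∂Q_A/∂P_B)(P_B/Q_A) = -4 × (33/153.792) ≈ -0.858.
Since ε < 0, e-books and e-readers are complements.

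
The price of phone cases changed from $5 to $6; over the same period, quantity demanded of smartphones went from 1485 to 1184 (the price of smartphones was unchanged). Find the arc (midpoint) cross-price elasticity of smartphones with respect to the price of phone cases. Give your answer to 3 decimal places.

-1.241

ΔQ_A = 1184 − 1485 = -301; ΔP_B = 6 − 5 = 1.
Midpoints: Q̄_A = 1334.5, P̄_B = 5.50.
ε = (ΔQ_A/Q̄_A)/(ΔP_B/P̄_B) = (-301/1334.5)/(1/5.50) ≈ -1.241.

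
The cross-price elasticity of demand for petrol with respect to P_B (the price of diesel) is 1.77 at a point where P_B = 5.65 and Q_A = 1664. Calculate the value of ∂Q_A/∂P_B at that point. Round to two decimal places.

ε = (∂Q_A/∂P_B)·(P_B/Q_A) ⇒ ∂Q_A/∂P_B = ε·Q_A/P_B = 1.77 × 1664/5.65 ≈ 521.29.

521.29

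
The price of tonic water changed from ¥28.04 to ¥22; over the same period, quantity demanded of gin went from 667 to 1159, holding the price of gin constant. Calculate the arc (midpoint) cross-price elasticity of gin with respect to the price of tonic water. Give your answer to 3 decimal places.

ΔQ_A = 1159 − 667 = 492; ΔP_B = 22 − 28.04 = -6.04.
Midpoints: Q̄_A = 913.0, P̄_B = 25.02.
ε = (ΔQ_A/Q̄_A)/(ΔP_B/P̄_B) = (492/913.0)/(-6.04/25.02) ≈ -2.232.
ε < 0: gin and tonic water are complements.

-2.232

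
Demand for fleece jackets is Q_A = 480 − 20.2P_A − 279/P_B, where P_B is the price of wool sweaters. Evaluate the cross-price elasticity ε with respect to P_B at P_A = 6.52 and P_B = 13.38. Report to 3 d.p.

At P_A = 6.52 and P_B = 13.38: Q_A = 327.444.
∂Q_A/∂P_B = 279/P_B² = 1.5584.
ε = (∂Q_A/∂P_B)(P_B/Q_A) = 1.5584 × (13.38/327.444) ≈ 0.064.

0.064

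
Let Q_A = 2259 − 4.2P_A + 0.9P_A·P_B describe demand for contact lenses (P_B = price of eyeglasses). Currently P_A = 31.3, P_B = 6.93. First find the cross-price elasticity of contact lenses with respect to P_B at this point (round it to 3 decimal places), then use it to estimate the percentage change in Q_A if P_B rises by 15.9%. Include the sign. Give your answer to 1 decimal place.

At P_A = 31.3, P_B = 6.93: Q_A = 2322.758.
∂Q_A/∂P_B = 0.9P_A = 28.1700.
ε = (∂Q_A/∂P_B)(P_B/Q_A) = 28.1700 × 6.93/2322.758 ≈ 0.084.
%ΔQ_A ≈ ε × %ΔP_B = 0.084 × (15.9%) = 1.3%.

1.3%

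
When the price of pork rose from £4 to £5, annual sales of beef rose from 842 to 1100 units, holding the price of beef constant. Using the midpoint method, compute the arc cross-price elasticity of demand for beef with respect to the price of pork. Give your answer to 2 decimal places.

ΔQ_A = 1100 − 842 = 258; ΔP_B = 5 − 4 = 1.
Midpoints: Q̄_A = 971.0, P̄_B = 4.50.
ε = (ΔQ_A/Q̄_A)/(ΔP_B/P̄_B) = (258/971.0)/(1/4.50) ≈ 1.20.
ε > 0: beef and pork are substitutes.

1.20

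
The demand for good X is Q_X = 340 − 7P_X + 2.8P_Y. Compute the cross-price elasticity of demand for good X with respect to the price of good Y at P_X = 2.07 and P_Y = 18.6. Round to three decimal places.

At P_X = 2.07 and P_Y = 18.6: Q_X = 377.59.
∂Q_X/∂P_Y = 2.8.
ε = (∂Q_X/∂P_Y)(P_Y/Q_X) = 2.8 × (18.6/377.59) ≈ 0.138.

0.138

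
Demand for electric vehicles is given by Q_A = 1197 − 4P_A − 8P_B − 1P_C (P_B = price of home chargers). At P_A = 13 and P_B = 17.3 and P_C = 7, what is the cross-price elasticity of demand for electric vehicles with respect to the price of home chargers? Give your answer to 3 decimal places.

-0.138

At P_A = 13 and P_B = 17.3 and P_C = 7: Q_A = 999.6.
∂Q_A/∂P_B = -8.
ε = (∂Q_A/∂P_B)(P_B/Q_A) = -8 × (17.3/999.6) ≈ -0.138.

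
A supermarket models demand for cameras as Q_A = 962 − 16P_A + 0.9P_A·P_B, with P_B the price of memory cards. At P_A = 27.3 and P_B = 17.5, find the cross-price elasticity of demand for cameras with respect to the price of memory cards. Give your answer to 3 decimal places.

At P_A = 27.3 and P_B = 17.5: Q_A = 955.175.
∂Q_A/∂P_B = 0.9P_A = 0.9(27.3) = 24.5700.
ε = (∂Q_A/∂P_B)(P_B/Q_A) = 24.5700 × (17.5/955.175) ≈ 0.450.
ε > 0: substitutes.

0.450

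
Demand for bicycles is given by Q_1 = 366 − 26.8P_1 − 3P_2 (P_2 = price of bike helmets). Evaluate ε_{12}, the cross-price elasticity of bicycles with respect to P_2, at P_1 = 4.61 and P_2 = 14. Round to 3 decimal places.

At P_1 = 4.61 and P_2 = 14: Q_1 = 200.452.
∂Q_1/∂P_2 = -3.
ε = (∂Q_1/∂P_2)(P_2/Q_1) = -3 × (14/200.452) ≈ -0.210.
Since ε < 0, bicycles and bike helmets are complements.

-0.210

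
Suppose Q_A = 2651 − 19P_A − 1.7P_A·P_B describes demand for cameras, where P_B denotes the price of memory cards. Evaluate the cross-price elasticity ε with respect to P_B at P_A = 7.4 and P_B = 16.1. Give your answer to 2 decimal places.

-0.09

At P_A = 7.4 and P_B = 16.1: Q_A = 2307.862.
∂Q_A/∂P_B = -1.7P_A = -1.7(7.4) = -12.5800.
ε = (∂Q_A/∂P_B)(P_B/Q_A) = -12.5800 × (16.1/2307.862) ≈ -0.09.
ε < 0: complements.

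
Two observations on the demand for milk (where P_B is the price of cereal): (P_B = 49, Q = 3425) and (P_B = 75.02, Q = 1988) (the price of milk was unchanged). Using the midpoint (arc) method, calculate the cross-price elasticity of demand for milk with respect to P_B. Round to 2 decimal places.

ΔQ_A = 1988 − 3425 = -1437; ΔP_B = 75.02 − 49 = 26.02.
Midpoints: Q̄_A = 2706.5, P̄_B = 62.01.
ε = (ΔQ_A/Q̄_A)/(ΔP_B/P̄_B) = (-1437/2706.5)/(26.02/62.01) ≈ -1.27.

-1.27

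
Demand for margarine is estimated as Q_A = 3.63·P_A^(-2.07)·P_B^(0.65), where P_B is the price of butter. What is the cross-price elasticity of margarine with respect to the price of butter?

0.65

In a log-linear (constant-elasticity) demand function, the coefficient on the exponent of P_B is the cross-price elasticity.
ε = 0.65. Positive, so margarine and butter are substitutes.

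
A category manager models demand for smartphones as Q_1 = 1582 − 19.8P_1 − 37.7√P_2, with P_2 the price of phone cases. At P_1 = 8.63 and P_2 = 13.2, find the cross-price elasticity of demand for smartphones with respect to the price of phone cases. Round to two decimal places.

At P_1 = 8.63 and P_2 = 13.2: Q_1 = 1274.155.
∂Q_1/∂P_2 = -37.7/(2√P_2) = -37.7/(2√13.2) = -5.1883.
ε = (∂Q_1/∂P_2)(P_2/Q_1) = -5.1883 × (13.2/1274.155) ≈ -0.05.

-0.05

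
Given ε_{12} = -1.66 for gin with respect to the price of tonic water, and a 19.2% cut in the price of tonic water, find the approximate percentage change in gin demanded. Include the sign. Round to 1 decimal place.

31.9%

%ΔQ ≈ ε × %ΔP of tonic water = -1.66 × (-19.2%) = 31.9%.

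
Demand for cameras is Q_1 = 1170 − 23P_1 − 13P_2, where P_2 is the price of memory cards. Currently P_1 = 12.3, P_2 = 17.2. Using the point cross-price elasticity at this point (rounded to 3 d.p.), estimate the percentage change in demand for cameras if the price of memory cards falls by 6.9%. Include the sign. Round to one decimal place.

At P_1 = 12.3, P_2 = 17.2: Q_1 = 663.5.
∂Q_1/∂P_2 = -13.
ε = (∂Q_1/∂P_2)(P_2/Q_1) = -13.0000 × 17.2/663.5 ≈ -0.337.
%ΔQ_1 ≈ ε × %ΔP_2 = -0.337 × (-6.9%) = 2.3%.

2.3%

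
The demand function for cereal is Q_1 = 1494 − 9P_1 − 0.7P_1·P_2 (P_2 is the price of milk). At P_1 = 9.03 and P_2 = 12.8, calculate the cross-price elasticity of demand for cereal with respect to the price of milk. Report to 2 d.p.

-0.06

At P_1 = 9.03 and P_2 = 12.8: Q_1 = 1331.821.
∂Q_1/∂P_2 = -0.7P_1 = -0.7(9.03) = -6.3210.
ε = (∂Q_1/∂P_2)(P_2/Q_1) = -6.3210 × (12.8/1331.821) ≈ -0.06.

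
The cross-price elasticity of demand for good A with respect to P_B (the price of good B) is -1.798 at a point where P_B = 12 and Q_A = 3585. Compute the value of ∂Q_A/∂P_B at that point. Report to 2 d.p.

-537.15

ε = (∂Q_A/∂P_B)·(P_B/Q_A) ⇒ ∂Q_A/∂P_B = ε·Q_A/P_B = -1.798 × 3585/12 ≈ -537.15.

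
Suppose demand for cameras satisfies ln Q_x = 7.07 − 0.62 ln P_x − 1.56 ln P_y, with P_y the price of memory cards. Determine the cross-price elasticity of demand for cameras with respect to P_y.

In a log-linear (constant-elasticity) demand function, the coefficient on ln P_y is the cross-price elasticity.
ε = -1.56. Negative, so cameras and memory cards are complements.

-1.56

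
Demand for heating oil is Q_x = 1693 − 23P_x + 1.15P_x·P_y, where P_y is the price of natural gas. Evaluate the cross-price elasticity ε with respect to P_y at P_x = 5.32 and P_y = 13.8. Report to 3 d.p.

0.051

At P_x = 5.32 and P_y = 13.8: Q_x = 1655.068.
∂Q_x/∂P_y = 1.15P_x = 1.15(5.32) = 6.1180.
ε = (∂Q_x/∂P_y)(P_y/Q_x) = 6.1180 × (13.8/1655.068) ≈ 0.051.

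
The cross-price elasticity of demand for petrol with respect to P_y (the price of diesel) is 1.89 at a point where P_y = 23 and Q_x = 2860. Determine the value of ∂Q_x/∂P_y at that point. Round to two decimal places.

235.02

ε = (∂Q_x/∂P_y)·(P_y/Q_x) ⇒ ∂Q_x/∂P_y = ε·Q_x/P_y = 1.89 × 2860/23 ≈ 235.02.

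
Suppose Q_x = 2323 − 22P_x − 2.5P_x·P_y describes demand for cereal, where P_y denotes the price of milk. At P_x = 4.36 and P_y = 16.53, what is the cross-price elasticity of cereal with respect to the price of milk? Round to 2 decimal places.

-0.09

At P_x = 4.36 and P_y = 16.53: Q_x = 2046.903.
∂Q_x/∂P_y = -2.5P_x = -2.5(4.36) = -10.9000.
ε = (∂Q_x/∂P_y)(P_y/Q_x) = -10.9000 × (16.53/2046.903) ≈ -0.09.
ε < 0: complements.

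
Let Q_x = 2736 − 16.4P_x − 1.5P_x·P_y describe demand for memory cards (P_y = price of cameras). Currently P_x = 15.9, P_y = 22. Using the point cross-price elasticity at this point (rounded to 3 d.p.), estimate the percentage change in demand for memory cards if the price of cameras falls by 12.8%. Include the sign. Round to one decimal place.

At P_x = 15.9, P_y = 22: Q_x = 1950.54.
∂Q_x/∂P_y = -1.5P_x = -23.8500.
ε = (∂Q_x/∂P_y)(P_y/Q_x) = -23.8500 × 22/1950.54 ≈ -0.269.
%ΔQ_x ≈ ε × %ΔP_y = -0.269 × (-12.8%) = 3.4%.

3.4%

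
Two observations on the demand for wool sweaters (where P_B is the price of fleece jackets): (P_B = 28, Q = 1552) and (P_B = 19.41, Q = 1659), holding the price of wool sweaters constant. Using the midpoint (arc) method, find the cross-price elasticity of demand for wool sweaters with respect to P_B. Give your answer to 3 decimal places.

ΔQ_A = 1659 − 1552 = 107; ΔP_B = 19.41 − 28 = -8.59.
Midpoints: Q̄_A = 1605.5, P̄_B = 23.70.
ε = (ΔQ_A/Q̄_A)/(ΔP_B/P̄_B) = (107/1605.5)/(-8.59/23.70) ≈ -0.184.
ε < 0: wool sweaters and fleece jackets are complements.

-0.184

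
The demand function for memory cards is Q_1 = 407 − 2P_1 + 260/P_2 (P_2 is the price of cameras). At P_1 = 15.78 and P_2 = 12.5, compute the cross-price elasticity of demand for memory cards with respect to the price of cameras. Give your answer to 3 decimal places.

-0.052

At P_1 = 15.78 and P_2 = 12.5: Q_1 = 396.24.
∂Q_1/∂P_2 = −260/P_2² = -1.6640.
ε = (∂Q_1/∂P_2)(P_2/Q_1) = -1.6640 × (12.5/396.24) ≈ -0.052.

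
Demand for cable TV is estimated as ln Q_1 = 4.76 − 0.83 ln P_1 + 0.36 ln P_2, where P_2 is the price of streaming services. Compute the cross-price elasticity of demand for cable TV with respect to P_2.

In a log-linear (constant-elasticity) demand function, the coefficient on ln P_2 is the cross-price elasticity.
ε = 0.36. Positive, so cable TV and streaming services are substitutes.

0.36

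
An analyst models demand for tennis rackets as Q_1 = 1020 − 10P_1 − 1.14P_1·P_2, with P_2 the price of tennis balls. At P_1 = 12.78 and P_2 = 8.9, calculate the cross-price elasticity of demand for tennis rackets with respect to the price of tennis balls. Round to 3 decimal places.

At P_1 = 12.78 and P_2 = 8.9: Q_1 = 762.534.
∂Q_1/∂P_2 = -1.14P_1 = -1.14(12.78) = -14.5692.
ε = (∂Q_1/∂P_2)(P_2/Q_1) = -14.5692 × (8.9/762.534) ≈ -0.170.
ε < 0: complements.

-0.170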